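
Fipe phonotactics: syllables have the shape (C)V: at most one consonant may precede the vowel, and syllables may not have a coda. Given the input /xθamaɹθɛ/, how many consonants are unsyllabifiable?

The consonants /x/, /ɹ/ cannot be parsed into a legal (C)V syllable (no codas are permitted; onsets are limited to one consonant).

2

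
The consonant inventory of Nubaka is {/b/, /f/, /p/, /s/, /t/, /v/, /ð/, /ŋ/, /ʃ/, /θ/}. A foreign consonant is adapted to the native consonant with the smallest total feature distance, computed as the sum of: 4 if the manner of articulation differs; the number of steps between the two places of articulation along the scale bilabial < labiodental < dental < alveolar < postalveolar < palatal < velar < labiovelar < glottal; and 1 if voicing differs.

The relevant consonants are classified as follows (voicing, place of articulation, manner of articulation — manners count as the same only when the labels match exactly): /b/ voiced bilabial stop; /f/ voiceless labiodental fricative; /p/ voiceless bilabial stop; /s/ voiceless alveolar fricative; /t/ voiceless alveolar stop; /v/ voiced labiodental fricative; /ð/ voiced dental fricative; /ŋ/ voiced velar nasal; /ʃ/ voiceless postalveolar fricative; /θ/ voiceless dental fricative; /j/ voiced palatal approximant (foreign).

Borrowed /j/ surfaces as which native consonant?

/ŋ/ is closest: manner differs (approximant→nasal, +4), place distance 1 (palatal→velar), same voicing; total 5. Next closest is /ʃ/ at distance 6.

ŋ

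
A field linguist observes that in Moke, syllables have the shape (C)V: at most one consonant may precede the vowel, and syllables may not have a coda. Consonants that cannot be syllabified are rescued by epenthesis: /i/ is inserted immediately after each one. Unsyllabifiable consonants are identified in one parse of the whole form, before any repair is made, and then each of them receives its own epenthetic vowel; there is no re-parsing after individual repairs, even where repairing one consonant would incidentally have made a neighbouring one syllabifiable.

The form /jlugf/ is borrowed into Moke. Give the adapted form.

Under (C)V, the unsyllabifiable consonants are /j/, /g/, /f/ (no codas are permitted; onsets are limited to one consonant).
Inserting the epenthetic vowel yields /j/ → /ji/, /g/ → /gi/, /f/ → /fi/.

jilugifi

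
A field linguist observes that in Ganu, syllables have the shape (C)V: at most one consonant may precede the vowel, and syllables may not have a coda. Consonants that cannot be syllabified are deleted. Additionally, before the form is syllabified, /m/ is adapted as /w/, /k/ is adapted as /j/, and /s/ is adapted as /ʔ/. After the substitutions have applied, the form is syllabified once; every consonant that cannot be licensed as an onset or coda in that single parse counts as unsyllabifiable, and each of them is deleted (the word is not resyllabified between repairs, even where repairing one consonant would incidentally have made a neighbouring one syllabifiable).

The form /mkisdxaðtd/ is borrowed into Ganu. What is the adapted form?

Substitution: /m/ → /w/, /k/ → /j/, /s/ → /ʔ/, giving /wjiʔdxaðtd/.
Syllabifying with onset maximization leaves /w/, /ʔ/, /d/, /ð/, /t/, /d/ stranded (no codas are permitted; onsets are limited to one consonant).
Deletion applies to /w/, /ʔ/, /d/, /ð/, /t/, /d/.

jixa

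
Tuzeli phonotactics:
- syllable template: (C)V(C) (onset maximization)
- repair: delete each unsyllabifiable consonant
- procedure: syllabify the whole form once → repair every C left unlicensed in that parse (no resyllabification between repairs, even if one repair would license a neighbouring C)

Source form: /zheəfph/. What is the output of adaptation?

Under (C)V(C), the unsyllabifiable consonants are /z/, /p/, /h/ (at most one coda consonant is licensed; onsets are limited to one consonant).
Deleting the stranded consonants removes /z/, /p/, /h/.

heəf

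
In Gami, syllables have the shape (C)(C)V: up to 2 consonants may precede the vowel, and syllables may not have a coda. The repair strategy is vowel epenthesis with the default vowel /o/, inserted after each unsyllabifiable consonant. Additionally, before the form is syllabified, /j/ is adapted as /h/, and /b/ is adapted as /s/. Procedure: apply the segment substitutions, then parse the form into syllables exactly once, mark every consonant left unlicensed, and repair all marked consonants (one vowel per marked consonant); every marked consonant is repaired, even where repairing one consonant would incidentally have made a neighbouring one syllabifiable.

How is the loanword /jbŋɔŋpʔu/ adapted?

hosŋɔŋopʔu

Substitution: /j/ → /h/, /b/ → /s/, giving /hsŋɔŋpʔu/.
Under (C)(C)V, the unsyllabifiable consonants are /h/, /ŋ/ (no codas are permitted; onsets may contain at most 2 consonants).
Each unlicensed consonant becomes the onset of a new syllable: /h/ → /ho/, /ŋ/ → /ŋo/.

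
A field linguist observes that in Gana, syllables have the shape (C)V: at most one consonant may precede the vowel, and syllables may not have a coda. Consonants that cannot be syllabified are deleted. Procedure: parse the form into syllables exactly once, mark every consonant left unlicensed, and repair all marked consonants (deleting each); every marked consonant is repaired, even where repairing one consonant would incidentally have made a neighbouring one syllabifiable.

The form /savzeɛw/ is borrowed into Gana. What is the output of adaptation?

Under (C)V, the unsyllabifiable consonants are /v/, /w/ (no codas are permitted; onsets are limited to one consonant).
Deleting the stranded consonants removes /v/, /w/.

sazeɛ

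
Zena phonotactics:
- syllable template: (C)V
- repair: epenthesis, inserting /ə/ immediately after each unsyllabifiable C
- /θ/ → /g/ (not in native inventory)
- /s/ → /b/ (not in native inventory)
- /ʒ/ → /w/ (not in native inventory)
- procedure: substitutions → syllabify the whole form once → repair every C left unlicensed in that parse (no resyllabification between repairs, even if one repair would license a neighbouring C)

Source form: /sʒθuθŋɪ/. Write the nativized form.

Substitution: /s/ → /b/, /ʒ/ → /w/, /θ/ → /g/, giving /bwgugŋɪ/.
The consonants /b/, /w/, /g/ cannot be parsed into a legal (C)V syllable (no codas are permitted; onsets are limited to one consonant).
Epenthesis after each stranded consonant: /b/ → /bə/, /w/ → /wə/, /g/ → /gə/.

bəwəgugəŋɪ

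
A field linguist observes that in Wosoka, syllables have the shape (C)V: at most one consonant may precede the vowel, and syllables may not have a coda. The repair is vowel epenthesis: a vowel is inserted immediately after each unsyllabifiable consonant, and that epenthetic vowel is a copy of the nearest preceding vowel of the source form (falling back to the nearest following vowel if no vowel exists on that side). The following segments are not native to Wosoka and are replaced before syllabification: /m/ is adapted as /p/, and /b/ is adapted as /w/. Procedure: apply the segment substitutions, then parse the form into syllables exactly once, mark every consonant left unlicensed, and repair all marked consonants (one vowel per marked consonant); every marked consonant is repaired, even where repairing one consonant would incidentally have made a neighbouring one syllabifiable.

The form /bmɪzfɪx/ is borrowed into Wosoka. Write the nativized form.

wɪpɪzɪfɪxɪ

Substitution: /b/ → /w/, /m/ → /p/, giving /wpɪzfɪx/.
The consonants /w/, /z/, /x/ cannot be parsed into a legal (C)V syllable (no codas are permitted; onsets are limited to one consonant).
Inserting the epenthetic vowel yields /w/ → /wɪ/, /z/ → /zɪ/, /x/ → /xɪ/.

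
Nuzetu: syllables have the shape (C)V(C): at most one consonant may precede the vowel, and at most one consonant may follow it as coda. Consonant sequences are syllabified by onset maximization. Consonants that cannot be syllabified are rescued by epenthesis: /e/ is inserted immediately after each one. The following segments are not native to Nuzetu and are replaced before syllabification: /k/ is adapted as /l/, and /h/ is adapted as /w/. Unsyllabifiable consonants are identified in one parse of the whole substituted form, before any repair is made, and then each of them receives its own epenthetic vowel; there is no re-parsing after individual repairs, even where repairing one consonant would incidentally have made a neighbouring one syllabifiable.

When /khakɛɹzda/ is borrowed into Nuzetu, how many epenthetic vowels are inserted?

After substitution the input is /lwalɛɹzda/.
The unsyllabifiable consonants are /l/, /z/; each receives one epenthetic vowel.

2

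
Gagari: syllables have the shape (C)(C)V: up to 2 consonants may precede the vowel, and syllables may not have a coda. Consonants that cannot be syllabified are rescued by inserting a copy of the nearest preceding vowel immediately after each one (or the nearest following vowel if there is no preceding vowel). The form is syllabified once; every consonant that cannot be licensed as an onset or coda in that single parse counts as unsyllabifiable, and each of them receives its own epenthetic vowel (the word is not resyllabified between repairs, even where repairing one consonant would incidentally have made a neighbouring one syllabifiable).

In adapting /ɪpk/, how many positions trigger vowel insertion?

The unsyllabifiable consonants are /p/, /k/; each receives one epenthetic vowel.

2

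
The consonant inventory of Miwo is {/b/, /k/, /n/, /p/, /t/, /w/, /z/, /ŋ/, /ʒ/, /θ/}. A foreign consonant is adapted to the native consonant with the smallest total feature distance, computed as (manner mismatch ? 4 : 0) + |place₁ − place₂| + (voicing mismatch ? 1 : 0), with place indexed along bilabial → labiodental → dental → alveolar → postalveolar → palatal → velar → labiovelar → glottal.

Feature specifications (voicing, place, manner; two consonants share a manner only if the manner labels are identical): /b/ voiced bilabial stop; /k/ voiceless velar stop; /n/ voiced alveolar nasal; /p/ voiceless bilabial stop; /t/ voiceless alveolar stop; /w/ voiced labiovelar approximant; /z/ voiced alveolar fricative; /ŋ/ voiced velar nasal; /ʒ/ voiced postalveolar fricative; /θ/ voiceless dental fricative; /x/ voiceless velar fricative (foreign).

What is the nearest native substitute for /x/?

ʒ

/ʒ/ is closest: same manner (fricative), place distance 2 (velar→postalveolar), voicing differs (+1); total 3. Next closest is /k/ at distance 4.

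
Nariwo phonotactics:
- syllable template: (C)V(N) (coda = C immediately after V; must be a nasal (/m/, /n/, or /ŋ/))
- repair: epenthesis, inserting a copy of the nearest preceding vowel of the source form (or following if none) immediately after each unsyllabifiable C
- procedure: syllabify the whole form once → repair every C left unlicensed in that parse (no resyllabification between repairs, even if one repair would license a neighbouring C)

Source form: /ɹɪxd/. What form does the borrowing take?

Under (C)V(N), the unsyllabifiable consonants are /x/, /d/ (only a nasal (/m/, /n/, or /ŋ/) is licensed in coda position; onsets are limited to one consonant).
Inserting the epenthetic vowel yields /x/ → /xɪ/, /d/ → /dɪ/.

ɹɪxɪdɪ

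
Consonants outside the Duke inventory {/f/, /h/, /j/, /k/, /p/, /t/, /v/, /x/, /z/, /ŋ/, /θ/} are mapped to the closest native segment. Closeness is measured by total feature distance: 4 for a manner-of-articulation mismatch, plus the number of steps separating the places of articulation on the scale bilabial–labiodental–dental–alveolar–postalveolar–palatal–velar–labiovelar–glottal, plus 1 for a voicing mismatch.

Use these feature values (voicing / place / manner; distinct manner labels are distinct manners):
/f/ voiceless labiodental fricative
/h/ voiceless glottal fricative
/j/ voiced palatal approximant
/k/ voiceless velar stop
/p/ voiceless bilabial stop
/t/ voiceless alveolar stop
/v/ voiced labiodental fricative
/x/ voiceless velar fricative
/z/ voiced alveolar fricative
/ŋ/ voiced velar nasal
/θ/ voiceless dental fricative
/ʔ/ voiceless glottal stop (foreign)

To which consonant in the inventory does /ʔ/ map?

k

/k/ is closest: same manner (stop), place distance 2 (glottal→velar), same voicing; total 2. Next closest is /h/ at distance 4.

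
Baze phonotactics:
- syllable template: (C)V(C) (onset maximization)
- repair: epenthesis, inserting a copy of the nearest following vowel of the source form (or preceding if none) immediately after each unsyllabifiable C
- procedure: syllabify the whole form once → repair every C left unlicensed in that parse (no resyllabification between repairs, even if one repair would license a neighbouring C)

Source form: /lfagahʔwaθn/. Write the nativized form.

The consonants /l/, /ʔ/, /n/ cannot be parsed into a legal (C)V(C) syllable (at most one coda consonant is licensed; onsets are limited to one consonant).
Epenthesis after each stranded consonant: /l/ → /la/, /ʔ/ → /ʔa/, /n/ → /na/.

lafagahʔawaθna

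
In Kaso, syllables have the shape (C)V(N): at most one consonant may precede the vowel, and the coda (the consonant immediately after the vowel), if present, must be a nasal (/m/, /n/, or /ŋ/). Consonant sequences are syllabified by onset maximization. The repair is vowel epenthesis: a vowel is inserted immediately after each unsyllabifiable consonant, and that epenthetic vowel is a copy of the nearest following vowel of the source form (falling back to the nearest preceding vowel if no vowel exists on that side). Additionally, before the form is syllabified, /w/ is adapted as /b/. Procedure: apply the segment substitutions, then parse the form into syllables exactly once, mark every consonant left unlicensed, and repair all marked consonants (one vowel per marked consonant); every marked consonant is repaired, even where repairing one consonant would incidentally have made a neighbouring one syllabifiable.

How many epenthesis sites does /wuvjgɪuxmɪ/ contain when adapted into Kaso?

After substitution the input is /buvjgɪuxmɪ/.
The unsyllabifiable consonants are /v/, /j/, /x/; each receives one epenthetic vowel.

3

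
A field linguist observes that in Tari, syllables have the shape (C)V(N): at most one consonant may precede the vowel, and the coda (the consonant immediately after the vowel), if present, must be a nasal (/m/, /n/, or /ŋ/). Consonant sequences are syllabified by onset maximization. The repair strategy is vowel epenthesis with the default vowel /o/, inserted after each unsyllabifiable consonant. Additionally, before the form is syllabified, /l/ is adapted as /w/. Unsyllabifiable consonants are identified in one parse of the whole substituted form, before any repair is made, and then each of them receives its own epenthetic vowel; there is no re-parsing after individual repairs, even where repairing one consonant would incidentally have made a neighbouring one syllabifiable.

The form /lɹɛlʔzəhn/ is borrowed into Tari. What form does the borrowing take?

woɹɛwoʔozəhono

Substitution: /l/ → /w/, giving /wɹɛwʔzəhn/.
Syllabifying with onset maximization leaves /w/, /w/, /ʔ/, /h/, /n/ stranded (only a nasal (/m/, /n/, or /ŋ/) is licensed in coda position; onsets are limited to one consonant).
Each unlicensed consonant becomes the onset of a new syllable: /w/ → /wo/, /w/ → /wo/, /ʔ/ → /ʔo/, /h/ → /ho/, /n/ → /no/.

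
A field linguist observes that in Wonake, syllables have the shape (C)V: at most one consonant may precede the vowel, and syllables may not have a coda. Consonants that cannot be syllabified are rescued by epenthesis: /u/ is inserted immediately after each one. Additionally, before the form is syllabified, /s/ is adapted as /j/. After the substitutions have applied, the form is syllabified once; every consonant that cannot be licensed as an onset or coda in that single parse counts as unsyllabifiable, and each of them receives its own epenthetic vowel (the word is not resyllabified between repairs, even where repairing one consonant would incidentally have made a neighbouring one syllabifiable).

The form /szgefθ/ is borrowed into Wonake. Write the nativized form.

Substitution: /s/ → /j/, giving /jzgefθ/.
Syllabifying with onset maximization leaves /j/, /z/, /f/, /θ/ stranded (no codas are permitted; onsets are limited to one consonant).
Inserting the epenthetic vowel yields /j/ → /ju/, /z/ → /zu/, /f/ → /fu/, /θ/ → /θu/.

juzugefuθu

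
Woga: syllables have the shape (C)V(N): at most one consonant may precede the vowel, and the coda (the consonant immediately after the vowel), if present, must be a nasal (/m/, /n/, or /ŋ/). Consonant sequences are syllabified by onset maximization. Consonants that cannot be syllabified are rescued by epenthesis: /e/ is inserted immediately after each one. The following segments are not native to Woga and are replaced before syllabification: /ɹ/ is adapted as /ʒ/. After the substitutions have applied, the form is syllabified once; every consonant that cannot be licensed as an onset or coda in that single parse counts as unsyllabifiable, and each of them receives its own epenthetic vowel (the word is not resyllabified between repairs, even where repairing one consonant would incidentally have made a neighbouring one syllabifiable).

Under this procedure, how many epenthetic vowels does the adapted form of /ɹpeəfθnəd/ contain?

4

After substitution the input is /ʒpeəfθnəd/.
The unsyllabifiable consonants are /ʒ/, /f/, /θ/, /d/; each receives one epenthetic vowel.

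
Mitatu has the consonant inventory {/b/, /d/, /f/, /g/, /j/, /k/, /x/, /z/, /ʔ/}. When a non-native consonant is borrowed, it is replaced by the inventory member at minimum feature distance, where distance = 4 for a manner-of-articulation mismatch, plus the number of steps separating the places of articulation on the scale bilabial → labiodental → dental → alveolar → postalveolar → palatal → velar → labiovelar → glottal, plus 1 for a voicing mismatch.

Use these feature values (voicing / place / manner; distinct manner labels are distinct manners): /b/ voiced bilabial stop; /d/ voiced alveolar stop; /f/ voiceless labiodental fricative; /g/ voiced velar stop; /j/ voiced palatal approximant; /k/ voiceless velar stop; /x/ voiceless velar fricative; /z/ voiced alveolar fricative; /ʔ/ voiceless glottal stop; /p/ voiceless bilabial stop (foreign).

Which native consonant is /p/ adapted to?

/b/ is closest: same manner (stop), place distance 0 (bilabial→bilabial), voicing differs (+1); total 1. Next closest is /d/ at distance 4.

b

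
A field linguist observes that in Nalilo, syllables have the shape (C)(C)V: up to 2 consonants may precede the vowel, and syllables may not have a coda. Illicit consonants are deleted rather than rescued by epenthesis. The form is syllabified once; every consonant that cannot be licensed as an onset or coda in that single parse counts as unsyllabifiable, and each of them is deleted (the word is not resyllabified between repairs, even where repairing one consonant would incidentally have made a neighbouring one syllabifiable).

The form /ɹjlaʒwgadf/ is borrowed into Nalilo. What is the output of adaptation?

Syllabifying with onset maximization leaves /ɹ/, /ʒ/, /d/, /f/ stranded (no codas are permitted; onsets may contain at most 2 consonants).
Deleting the stranded consonants removes /ɹ/, /ʒ/, /d/, /f/.

jlawga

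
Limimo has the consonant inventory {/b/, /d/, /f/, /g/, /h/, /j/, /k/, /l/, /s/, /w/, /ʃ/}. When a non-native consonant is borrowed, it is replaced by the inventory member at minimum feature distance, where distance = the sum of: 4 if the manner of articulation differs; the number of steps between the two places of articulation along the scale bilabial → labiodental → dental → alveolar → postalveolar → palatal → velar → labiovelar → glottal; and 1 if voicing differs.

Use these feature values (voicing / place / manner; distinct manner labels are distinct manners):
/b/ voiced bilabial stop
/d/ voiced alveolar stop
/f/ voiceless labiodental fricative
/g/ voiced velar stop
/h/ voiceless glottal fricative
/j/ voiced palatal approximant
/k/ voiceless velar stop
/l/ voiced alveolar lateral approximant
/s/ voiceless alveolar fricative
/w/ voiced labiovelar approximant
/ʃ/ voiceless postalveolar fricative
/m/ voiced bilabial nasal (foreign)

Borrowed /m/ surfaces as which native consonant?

/b/ is closest: manner differs (nasal→stop, +4), place distance 0 (bilabial→bilabial), same voicing; total 4. Next closest is /f/ at distance 6.

b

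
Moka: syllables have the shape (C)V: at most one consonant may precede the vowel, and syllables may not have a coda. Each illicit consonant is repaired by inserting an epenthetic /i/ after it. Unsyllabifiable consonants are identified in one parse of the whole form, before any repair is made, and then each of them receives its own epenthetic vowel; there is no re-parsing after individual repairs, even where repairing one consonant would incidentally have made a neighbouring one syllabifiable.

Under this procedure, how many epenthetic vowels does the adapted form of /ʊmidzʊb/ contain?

The unsyllabifiable consonants are /d/, /b/; each receives one epenthetic vowel.

2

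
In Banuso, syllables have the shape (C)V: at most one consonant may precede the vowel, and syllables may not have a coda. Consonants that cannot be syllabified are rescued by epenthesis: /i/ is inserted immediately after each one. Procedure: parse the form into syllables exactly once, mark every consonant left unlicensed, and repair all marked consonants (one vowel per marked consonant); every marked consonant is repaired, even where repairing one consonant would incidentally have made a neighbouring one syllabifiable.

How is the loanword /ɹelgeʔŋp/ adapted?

ɹeligeʔiŋipi

Under (C)V, the unsyllabifiable consonants are /l/, /ʔ/, /ŋ/, /p/ (no codas are permitted; onsets are limited to one consonant).
Inserting the epenthetic vowel yields /l/ → /li/, /ʔ/ → /ʔi/, /ŋ/ → /ŋi/, /p/ → /pi/.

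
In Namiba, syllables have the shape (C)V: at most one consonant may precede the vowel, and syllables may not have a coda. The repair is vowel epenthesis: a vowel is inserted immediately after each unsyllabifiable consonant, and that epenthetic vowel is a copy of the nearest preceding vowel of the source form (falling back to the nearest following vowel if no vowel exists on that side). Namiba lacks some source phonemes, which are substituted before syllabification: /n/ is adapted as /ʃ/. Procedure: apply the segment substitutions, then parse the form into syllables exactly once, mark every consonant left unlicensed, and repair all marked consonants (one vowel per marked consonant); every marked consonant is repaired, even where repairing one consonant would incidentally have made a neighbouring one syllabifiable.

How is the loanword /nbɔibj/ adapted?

ʃɔbɔibiji

Substitution: /n/ → /ʃ/, giving /ʃbɔibj/.
The consonants /ʃ/, /b/, /j/ cannot be parsed into a legal (C)V syllable (no codas are permitted; onsets are limited to one consonant).
Each unlicensed consonant becomes the onset of a new syllable: /ʃ/ → /ʃɔ/, /b/ → /bi/, /j/ → /ji/.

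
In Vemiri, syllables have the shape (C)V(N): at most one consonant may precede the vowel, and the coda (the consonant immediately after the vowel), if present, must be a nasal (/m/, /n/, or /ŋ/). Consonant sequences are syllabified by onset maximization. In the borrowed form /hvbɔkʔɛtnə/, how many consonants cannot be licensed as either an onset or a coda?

4

The consonants /h/, /v/, /k/, /t/ cannot be parsed into a legal (C)V(N) syllable (only a nasal (/m/, /n/, or /ŋ/) is licensed in coda position; onsets are limited to one consonant).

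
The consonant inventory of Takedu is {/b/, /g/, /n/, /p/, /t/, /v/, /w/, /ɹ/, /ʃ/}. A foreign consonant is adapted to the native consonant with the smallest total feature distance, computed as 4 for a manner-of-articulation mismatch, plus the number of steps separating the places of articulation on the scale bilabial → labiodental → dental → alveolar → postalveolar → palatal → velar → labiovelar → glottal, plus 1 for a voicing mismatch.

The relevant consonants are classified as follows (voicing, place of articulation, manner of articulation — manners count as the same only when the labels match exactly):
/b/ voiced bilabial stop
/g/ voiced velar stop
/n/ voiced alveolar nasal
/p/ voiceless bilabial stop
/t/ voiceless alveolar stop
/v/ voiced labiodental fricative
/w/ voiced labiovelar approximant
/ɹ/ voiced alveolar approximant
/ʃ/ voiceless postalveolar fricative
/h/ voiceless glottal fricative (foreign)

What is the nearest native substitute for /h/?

/ʃ/ is closest: same manner (fricative), place distance 4 (glottal→postalveolar), same voicing; total 4. Next closest is /w/ at distance 6.

ʃ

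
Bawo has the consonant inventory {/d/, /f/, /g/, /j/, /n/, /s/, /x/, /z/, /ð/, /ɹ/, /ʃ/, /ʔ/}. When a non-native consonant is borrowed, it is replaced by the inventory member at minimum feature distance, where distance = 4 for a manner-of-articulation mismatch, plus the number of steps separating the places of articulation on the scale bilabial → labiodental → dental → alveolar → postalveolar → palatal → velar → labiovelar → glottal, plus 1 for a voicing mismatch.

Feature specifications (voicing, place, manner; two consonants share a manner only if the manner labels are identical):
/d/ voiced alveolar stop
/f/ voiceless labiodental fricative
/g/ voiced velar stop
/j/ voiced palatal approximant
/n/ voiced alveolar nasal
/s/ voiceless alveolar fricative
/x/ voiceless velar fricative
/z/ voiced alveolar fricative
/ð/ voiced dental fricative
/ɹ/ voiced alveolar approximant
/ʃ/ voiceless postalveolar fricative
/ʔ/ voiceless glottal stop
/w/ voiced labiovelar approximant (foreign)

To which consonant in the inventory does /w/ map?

j

/j/ is closest: same manner (approximant), place distance 2 (labiovelar→palatal), same voicing; total 2. Next closest is /ɹ/ at distance 4.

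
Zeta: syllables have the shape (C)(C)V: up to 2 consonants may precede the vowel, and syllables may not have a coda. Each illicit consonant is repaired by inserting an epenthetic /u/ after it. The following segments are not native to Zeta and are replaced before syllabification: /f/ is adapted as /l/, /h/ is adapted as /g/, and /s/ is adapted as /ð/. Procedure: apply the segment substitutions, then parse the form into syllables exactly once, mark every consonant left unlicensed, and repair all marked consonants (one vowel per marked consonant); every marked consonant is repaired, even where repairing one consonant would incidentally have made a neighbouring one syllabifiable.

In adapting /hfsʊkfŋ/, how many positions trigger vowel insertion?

4

After substitution the input is /glðʊklŋ/.
The unsyllabifiable consonants are /g/, /k/, /l/, /ŋ/; each receives one epenthetic vowel.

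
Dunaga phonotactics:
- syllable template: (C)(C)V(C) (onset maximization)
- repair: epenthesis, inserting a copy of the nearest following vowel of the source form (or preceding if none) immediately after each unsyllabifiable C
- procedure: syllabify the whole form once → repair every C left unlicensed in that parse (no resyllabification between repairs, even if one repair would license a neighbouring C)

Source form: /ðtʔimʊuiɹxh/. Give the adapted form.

ðitʔimʊuiɹxihi

Syllabifying with onset maximization leaves /ð/, /x/, /h/ stranded (at most one coda consonant is licensed; onsets may contain at most 2 consonants).
Epenthesis after each stranded consonant: /ð/ → /ði/, /x/ → /xi/, /h/ → /hi/.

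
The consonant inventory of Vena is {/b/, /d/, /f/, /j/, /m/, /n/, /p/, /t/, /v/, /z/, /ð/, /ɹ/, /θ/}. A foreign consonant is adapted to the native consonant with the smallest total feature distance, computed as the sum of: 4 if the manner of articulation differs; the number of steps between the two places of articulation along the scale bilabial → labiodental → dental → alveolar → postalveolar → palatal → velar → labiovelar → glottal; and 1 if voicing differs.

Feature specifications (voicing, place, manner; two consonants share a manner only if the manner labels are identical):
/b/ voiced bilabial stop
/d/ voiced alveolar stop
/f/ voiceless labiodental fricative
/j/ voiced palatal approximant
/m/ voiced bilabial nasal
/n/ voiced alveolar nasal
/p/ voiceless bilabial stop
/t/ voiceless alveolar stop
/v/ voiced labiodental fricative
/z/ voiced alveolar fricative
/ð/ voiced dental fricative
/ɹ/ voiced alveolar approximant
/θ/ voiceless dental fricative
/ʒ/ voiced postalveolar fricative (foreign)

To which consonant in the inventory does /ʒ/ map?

z

/z/ is closest: same manner (fricative), place distance 1 (postalveolar→alveolar), same voicing; total 1. Next closest is /ð/ at distance 2.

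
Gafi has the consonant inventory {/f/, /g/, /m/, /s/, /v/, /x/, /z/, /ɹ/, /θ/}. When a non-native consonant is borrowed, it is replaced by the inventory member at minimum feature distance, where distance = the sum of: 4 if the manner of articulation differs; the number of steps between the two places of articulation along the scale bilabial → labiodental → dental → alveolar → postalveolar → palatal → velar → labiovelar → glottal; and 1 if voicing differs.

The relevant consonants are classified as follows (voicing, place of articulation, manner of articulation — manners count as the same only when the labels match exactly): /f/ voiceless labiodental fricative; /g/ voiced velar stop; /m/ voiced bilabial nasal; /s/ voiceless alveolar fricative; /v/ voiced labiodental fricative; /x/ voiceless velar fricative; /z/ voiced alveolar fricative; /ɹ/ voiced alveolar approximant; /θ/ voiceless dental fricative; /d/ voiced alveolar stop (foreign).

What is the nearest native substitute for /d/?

/g/ is closest: same manner (stop), place distance 3 (alveolar→velar), same voicing; total 3. Next closest is /z/ at distance 4.

g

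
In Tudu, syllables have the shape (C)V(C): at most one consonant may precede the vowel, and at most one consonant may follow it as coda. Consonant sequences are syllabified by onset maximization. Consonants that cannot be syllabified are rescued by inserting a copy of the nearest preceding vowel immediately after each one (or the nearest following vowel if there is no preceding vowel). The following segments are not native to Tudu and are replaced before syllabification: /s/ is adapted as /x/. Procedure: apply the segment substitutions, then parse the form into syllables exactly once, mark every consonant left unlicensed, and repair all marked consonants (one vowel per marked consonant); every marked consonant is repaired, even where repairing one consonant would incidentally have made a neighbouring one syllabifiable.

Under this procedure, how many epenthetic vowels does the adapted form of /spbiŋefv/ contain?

After substitution the input is /xpbiŋefv/.
The unsyllabifiable consonants are /x/, /p/, /v/; each receives one epenthetic vowel.

3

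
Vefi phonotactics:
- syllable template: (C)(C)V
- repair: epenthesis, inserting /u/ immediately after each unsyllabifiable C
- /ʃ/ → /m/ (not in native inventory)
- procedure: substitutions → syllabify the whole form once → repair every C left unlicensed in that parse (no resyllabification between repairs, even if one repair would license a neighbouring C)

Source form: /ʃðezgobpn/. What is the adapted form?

Substitution: /ʃ/ → /m/, giving /mðezgobpn/.
Under (C)(C)V, the unsyllabifiable consonants are /b/, /p/, /n/ (no codas are permitted; onsets may contain at most 2 consonants).
Inserting the epenthetic vowel yields /b/ → /bu/, /p/ → /pu/, /n/ → /nu/.

mðezgobupunu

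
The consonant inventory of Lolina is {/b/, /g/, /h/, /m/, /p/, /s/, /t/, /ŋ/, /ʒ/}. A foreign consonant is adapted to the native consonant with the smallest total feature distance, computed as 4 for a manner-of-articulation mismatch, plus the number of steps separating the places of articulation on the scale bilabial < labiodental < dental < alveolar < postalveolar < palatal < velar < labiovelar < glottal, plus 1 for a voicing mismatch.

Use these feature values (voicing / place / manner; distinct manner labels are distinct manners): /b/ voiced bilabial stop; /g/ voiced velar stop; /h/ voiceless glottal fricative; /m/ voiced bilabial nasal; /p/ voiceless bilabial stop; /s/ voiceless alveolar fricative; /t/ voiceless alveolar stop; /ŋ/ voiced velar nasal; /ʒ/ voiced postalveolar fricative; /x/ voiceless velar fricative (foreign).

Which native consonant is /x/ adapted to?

/h/ is closest: same manner (fricative), place distance 2 (velar→glottal), same voicing; total 2. Next closest is /s/ at distance 3.

h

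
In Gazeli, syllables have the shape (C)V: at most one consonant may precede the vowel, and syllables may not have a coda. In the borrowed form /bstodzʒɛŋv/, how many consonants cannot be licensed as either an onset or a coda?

The consonants /b/, /s/, /d/, /z/, /ŋ/, /v/ cannot be parsed into a legal (C)V syllable (no codas are permitted; onsets are limited to one consonant).

6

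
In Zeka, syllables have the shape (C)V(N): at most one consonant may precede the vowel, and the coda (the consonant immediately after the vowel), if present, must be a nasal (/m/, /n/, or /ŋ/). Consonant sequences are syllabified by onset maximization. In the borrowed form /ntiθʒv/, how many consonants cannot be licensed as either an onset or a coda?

The consonants /n/, /θ/, /ʒ/, /v/ cannot be parsed into a legal (C)V(N) syllable (only a nasal (/m/, /n/, or /ŋ/) is licensed in coda position; onsets are limited to one consonant).

4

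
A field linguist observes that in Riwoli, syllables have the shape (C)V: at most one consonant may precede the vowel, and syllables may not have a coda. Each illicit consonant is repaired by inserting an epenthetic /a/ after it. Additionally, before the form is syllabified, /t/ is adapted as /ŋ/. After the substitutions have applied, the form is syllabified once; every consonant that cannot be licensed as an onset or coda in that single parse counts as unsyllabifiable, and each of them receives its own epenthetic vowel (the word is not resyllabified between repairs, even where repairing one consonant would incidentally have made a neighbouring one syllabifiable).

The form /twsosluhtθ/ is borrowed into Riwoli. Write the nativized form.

ŋawasosaluhaŋaθa

Substitution: /t/ → /ŋ/, giving /ŋwsosluhŋθ/.
The consonants /ŋ/, /w/, /s/, /h/, /ŋ/, /θ/ cannot be parsed into a legal (C)V syllable (no codas are permitted; onsets are limited to one consonant).
Inserting the epenthetic vowel yields /ŋ/ → /ŋa/, /w/ → /wa/, /s/ → /sa/, /h/ → /ha/, /ŋ/ → /ŋa/, /θ/ → /θa/.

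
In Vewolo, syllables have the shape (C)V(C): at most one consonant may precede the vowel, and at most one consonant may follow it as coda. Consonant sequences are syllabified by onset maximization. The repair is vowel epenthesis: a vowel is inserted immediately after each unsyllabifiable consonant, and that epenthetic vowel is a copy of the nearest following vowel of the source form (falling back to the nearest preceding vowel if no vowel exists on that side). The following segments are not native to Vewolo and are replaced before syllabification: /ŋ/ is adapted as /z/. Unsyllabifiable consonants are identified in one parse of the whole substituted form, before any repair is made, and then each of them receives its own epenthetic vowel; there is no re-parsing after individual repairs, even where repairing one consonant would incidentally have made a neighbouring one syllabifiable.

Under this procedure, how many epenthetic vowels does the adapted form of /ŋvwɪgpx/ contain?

4

After substitution the input is /zvwɪgpx/.
The unsyllabifiable consonants are /z/, /v/, /p/, /x/; each receives one epenthetic vowel.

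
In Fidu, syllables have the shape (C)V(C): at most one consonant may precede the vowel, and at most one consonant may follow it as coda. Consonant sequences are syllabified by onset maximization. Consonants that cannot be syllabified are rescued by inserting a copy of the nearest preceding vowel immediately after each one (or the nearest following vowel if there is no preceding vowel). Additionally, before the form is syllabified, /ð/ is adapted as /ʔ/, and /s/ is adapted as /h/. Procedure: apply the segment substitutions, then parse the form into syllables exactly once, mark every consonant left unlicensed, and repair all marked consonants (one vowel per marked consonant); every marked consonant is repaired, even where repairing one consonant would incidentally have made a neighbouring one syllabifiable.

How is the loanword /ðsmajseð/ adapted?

Substitution: /ð/ → /ʔ/, /s/ → /h/, giving /ʔhmajheʔ/.
The consonants /ʔ/, /h/ cannot be parsed into a legal (C)V(C) syllable (at most one coda consonant is licensed; onsets are limited to one consonant).
Epenthesis after each stranded consonant: /ʔ/ → /ʔa/, /h/ → /ha/.

ʔahamajheʔ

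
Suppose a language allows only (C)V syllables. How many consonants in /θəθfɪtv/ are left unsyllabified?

Under (C)V, the unsyllabifiable consonants are /θ/, /t/, /v/ (no codas are permitted; onsets are limited to one consonant).

3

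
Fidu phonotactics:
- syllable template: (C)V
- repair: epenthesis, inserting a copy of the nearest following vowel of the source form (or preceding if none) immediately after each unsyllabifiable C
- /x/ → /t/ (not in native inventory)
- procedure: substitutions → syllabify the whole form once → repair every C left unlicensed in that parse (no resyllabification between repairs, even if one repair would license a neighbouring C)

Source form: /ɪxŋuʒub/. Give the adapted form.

ɪtuŋuʒubu

Substitution: /x/ → /t/, giving /ɪtŋuʒub/.
Under (C)V, the unsyllabifiable consonants are /t/, /b/ (no codas are permitted; onsets are limited to one consonant).
Each unlicensed consonant becomes the onset of a new syllable: /t/ → /tu/, /b/ → /bu/.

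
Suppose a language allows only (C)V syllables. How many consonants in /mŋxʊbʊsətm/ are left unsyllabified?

The consonants /m/, /ŋ/, /t/, /m/ cannot be parsed into a legal (C)V syllable (no codas are permitted; onsets are limited to one consonant).

4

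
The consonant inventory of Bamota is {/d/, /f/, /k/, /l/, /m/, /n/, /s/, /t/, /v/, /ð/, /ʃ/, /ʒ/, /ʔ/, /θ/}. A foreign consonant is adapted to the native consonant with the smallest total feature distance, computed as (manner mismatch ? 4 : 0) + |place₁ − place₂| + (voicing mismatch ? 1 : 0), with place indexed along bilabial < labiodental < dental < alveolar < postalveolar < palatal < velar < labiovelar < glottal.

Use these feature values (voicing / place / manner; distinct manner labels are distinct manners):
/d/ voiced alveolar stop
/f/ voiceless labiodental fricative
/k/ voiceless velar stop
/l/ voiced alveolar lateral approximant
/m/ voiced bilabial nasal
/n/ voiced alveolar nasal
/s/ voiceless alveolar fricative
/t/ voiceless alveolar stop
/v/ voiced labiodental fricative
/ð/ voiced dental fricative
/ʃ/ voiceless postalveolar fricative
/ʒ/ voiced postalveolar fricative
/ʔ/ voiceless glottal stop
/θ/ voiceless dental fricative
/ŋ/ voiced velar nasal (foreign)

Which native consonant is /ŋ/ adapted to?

/n/ is closest: same manner (nasal), place distance 3 (velar→alveolar), same voicing; total 3. Next closest is /k/ at distance 5.

n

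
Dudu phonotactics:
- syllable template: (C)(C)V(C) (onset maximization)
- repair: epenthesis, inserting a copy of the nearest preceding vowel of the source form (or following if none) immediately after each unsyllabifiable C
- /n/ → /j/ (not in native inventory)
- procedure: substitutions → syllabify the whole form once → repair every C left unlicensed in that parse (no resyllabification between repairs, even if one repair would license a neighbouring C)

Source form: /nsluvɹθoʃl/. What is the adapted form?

jusluvɹθoʃlo

Substitution: /n/ → /j/, giving /jsluvɹθoʃl/.
Under (C)(C)V(C), the unsyllabifiable consonants are /j/, /l/ (at most one coda consonant is licensed; onsets may contain at most 2 consonants).
Inserting the epenthetic vowel yields /j/ → /ju/, /l/ → /lo/.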